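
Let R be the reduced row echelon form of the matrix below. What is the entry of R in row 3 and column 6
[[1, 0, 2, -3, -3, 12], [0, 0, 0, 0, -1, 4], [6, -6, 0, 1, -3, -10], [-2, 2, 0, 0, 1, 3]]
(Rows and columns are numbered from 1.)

Subtract 6 times ρ1 from ρ3.
  [  1   0    2  -3  -3   12 ]
  [  0   0    0   0  -1    4 ]
  [  0  -6  -12  19  15  -82 ]
  [ -2   2    0   0   1    3 ]
Add 2 times ρ1 to ρ4.
  [ 1   0    2  -3  -3   12 ]
  [ 0   0    0   0  -1    4 ]
  [ 0  -6  -12  19  15  -82 ]
  [ 0   2    4  -6  -5   27 ]
Swap ρ2 and ρ3.
  [ 1   0    2  -3  -3   12 ]
  [ 0  -6  -12  19  15  -82 ]
  [ 0   0    0   0  -1    4 ]
  [ 0   2    4  -6  -5   27 ]
Multiply ρ2 by -1/6.
  [ 1  0  2     -3    -3    12 ]
  [ 0  1  2  -19/6  -5/2  41/3 ]
  [ 0  0  0      0    -1     4 ]
  [ 0  2  4     -6    -5    27 ]
Subtract 2 times ρ2 from ρ4.
  [ 1  0  2     -3    -3    12 ]
  [ 0  1  2  -19/6  -5/2  41/3 ]
  [ 0  0  0      0    -1     4 ]
  [ 0  0  0    1/3     0  -1/3 ]
Swap ρ3 and ρ4.
  [ 1  0  2     -3    -3    12 ]
  [ 0  1  2  -19/6  -5/2  41/3 ]
  [ 0  0  0    1/3     0  -1/3 ]
  [ 0  0  0      0    -1     4 ]
Multiply ρ3 by 3.
  [ 1  0  2     -3    -3    12 ]
  [ 0  1  2  -19/6  -5/2  41/3 ]
  [ 0  0  0      1     0    -1 ]
  [ 0  0  0      0    -1     4 ]
Multiply ρ4 by -1.
  [ 1  0  2     -3    -3    12 ]
  [ 0  1  2  -19/6  -5/2  41/3 ]
  [ 0  0  0      1     0    -1 ]
  [ 0  0  0      0     1    -4 ]
Add 5/2 times ρ4 to ρ2.
  [ 1  0  2     -3  -3    12 ]
  [ 0  1  2  -19/6   0  11/3 ]
  [ 0  0  0      1   0    -1 ]
  [ 0  0  0      0   1    -4 ]
Add 3 times ρ4 to ρ1.
  [ 1  0  2     -3  0     0 ]
  [ 0  1  2  -19/6  0  11/3 ]
  [ 0  0  0      1  0    -1 ]
  [ 0  0  0      0  1    -4 ]
Add 19/6 times ρ3 to ρ2.
  [ 1  0  2  -3  0    0 ]
  [ 0  1  2   0  0  1/2 ]
  [ 0  0  0   1  0   -1 ]
  [ 0  0  0   0  1   -4 ]
Add 3 times ρ3 to ρ1.
  [ 1  0  2  0  0   -3 ]
  [ 0  1  2  0  0  1/2 ]
  [ 0  0  0  1  0   -1 ]
  [ 0  0  0  0  1   -4 ]

-1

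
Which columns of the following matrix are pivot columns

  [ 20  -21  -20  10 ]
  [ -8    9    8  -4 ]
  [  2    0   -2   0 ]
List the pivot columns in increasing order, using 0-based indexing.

ρ1 ← 1/20·ρ1
  [  1  -21/20  -1  1/2 ]
  [ -8       9   8   -4 ]
  [  2       0  -2    0 ]
ρ2 ← ρ2 + 8·ρ1
  [ 1  -21/20  -1  1/2 ]
  [ 0     3/5   0    0 ]
  [ 2       0  -2    0 ]
ρ3 ← ρ3 − 2·ρ1
  [ 1  -21/20  -1  1/2 ]
  [ 0     3/5   0    0 ]
  [ 0   21/10   0   -1 ]
ρ2 ← 5/3·ρ2
  [ 1  -21/20  -1  1/2 ]
  [ 0       1   0    0 ]
  [ 0   21/10   0   -1 ]
ρ3 ← ρ3 − 21/10·ρ2
  [ 1  -21/20  -1  1/2 ]
  [ 0       1   0    0 ]
  [ 0       0   0   -1 ]
ρ3 ← -1·ρ3
  [ 1  -21/20  -1  1/2 ]
  [ 0       1   0    0 ]
  [ 0       0   0    1 ]
ρ1 ← ρ1 − 1/2·ρ3
  [ 1  -21/20  -1  0 ]
  [ 0       1   0  0 ]
  [ 0       0   0  1 ]
ρ1 ← ρ1 + 21/20·ρ2
  [ 1  0  -1  0 ]
  [ 0  1   0  0 ]
  [ 0  0   0  1 ]
Pivot columns are the columns containing a leading 1.

0, 1, 3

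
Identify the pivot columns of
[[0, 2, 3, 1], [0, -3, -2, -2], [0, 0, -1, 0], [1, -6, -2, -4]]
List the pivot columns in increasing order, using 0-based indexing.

R1 <-> R4
  [ 1  -6  -2  -4 ]
  [ 0  -3  -2  -2 ]
  [ 0   0  -1   0 ]
  [ 0   2   3   1 ]
R2 → -1/3·R2
  [ 1  -6   -2   -4 ]
  [ 0   1  2/3  2/3 ]
  [ 0   0   -1    0 ]
  [ 0   2    3    1 ]
R4 → R4 − 2·R2
  [ 1  -6   -2    -4 ]
  [ 0   1  2/3   2/3 ]
  [ 0   0   -1     0 ]
  [ 0   0  5/3  -1/3 ]
R3 → -1·R3
  [ 1  -6   -2    -4 ]
  [ 0   1  2/3   2/3 ]
  [ 0   0    1     0 ]
  [ 0   0  5/3  -1/3 ]
R4 → R4 − 5/3·R3
  [ 1  -6   -2    -4 ]
  [ 0   1  2/3   2/3 ]
  [ 0   0    1     0 ]
  [ 0   0    0  -1/3 ]
R4 → -3·R4
  [ 1  -6   -2   -4 ]
  [ 0   1  2/3  2/3 ]
  [ 0   0    1    0 ]
  [ 0   0    0    1 ]
R2 → R2 − 2/3·R4
  [ 1  -6   -2  -4 ]
  [ 0   1  2/3   0 ]
  [ 0   0    1   0 ]
  [ 0   0    0   1 ]
R1 → R1 + 4·R4
  [ 1  -6   -2  0 ]
  [ 0   1  2/3  0 ]
  [ 0   0    1  0 ]
  [ 0   0    0  1 ]
R2 → R2 − 2/3·R3
  [ 1  -6  -2  0 ]
  [ 0   1   0  0 ]
  [ 0   0   1  0 ]
  [ 0   0   0  1 ]
R1 → R1 + 2·R3
  [ 1  -6  0  0 ]
  [ 0   1  0  0 ]
  [ 0   0  1  0 ]
  [ 0   0  0  1 ]
R1 → R1 + 6·R2
  [ 1  0  0  0 ]
  [ 0  1  0  0 ]
  [ 0  0  1  0 ]
  [ 0  0  0  1 ]
Pivot columns are the columns containing a leading 1.

0, 1, 2, 3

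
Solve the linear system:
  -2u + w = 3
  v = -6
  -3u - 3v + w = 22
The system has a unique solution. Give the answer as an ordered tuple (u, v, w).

(-1, -6, 1)

Form the augmented matrix and row-reduce:
  [ -2   0  1  |   3 ]
  [  0   1  0  |  -6 ]
  [ -3  -3  1  |  22 ]
r1 ← -1/2·r1
  [  1   0  -1/2  |  -3/2 ]
  [  0   1     0  |    -6 ]
  [ -3  -3     1  |    22 ]
r3 ← r3 + 3·r1
  [ 1   0  -1/2  |  -3/2 ]
  [ 0   1     0  |    -6 ]
  [ 0  -3  -1/2  |  35/2 ]
r3 ← r3 + 3·r2
  [ 1  0  -1/2  |  -3/2 ]
  [ 0  1     0  |    -6 ]
  [ 0  0  -1/2  |  -1/2 ]
r3 ← -2·r3
  [ 1  0  -1/2  |  -3/2 ]
  [ 0  1     0  |    -6 ]
  [ 0  0     1  |     1 ]
r1 ← r1 + 1/2·r3
  [ 1  0  0  |  -1 ]
  [ 0  1  0  |  -6 ]
  [ 0  0  1  |   1 ]
Reading off the last column: u = -1, v = -6, w = 1.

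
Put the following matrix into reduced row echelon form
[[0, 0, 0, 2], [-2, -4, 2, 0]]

R1 ↔ R2
R1 := -1/2·R1
R2 := 1/2·R2

[[1, 2, -1, 0], [0, 0, 0, 1]]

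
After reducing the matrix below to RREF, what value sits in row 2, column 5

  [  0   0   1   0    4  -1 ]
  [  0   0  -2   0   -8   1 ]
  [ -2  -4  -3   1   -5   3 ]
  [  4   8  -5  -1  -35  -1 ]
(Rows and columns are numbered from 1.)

4

ρ1 ↔ ρ3
  [ -2  -4  -3   1   -5   3 ]
  [  0   0  -2   0   -8   1 ]
  [  0   0   1   0    4  -1 ]
  [  4   8  -5  -1  -35  -1 ]
ρ1 ← -1/2·ρ1
  [ 1  2  3/2  -1/2  5/2  -3/2 ]
  [ 0  0   -2     0   -8     1 ]
  [ 0  0    1     0    4    -1 ]
  [ 4  8   -5    -1  -35    -1 ]
ρ4 ← ρ4 − 4·ρ1
  [ 1  2  3/2  -1/2  5/2  -3/2 ]
  [ 0  0   -2     0   -8     1 ]
  [ 0  0    1     0    4    -1 ]
  [ 0  0  -11     1  -45     5 ]
ρ2 ← -1/2·ρ2
  [ 1  2  3/2  -1/2  5/2  -3/2 ]
  [ 0  0    1     0    4  -1/2 ]
  [ 0  0    1     0    4    -1 ]
  [ 0  0  -11     1  -45     5 ]
ρ3 ← ρ3 − ρ2
  [ 1  2  3/2  -1/2  5/2  -3/2 ]
  [ 0  0    1     0    4  -1/2 ]
  [ 0  0    0     0    0  -1/2 ]
  [ 0  0  -11     1  -45     5 ]
ρ4 ← ρ4 + 11·ρ2
  [ 1  2  3/2  -1/2  5/2  -3/2 ]
  [ 0  0    1     0    4  -1/2 ]
  [ 0  0    0     0    0  -1/2 ]
  [ 0  0    0     1   -1  -1/2 ]
ρ3 ↔ ρ4
  [ 1  2  3/2  -1/2  5/2  -3/2 ]
  [ 0  0    1     0    4  -1/2 ]
  [ 0  0    0     1   -1  -1/2 ]
  [ 0  0    0     0    0  -1/2 ]
ρ4 ← -2·ρ4
  [ 1  2  3/2  -1/2  5/2  -3/2 ]
  [ 0  0    1     0    4  -1/2 ]
  [ 0  0    0     1   -1  -1/2 ]
  [ 0  0    0     0    0     1 ]
ρ3 ← ρ3 + 1/2·ρ4
  [ 1  2  3/2  -1/2  5/2  -3/2 ]
  [ 0  0    1     0    4  -1/2 ]
  [ 0  0    0     1   -1     0 ]
  [ 0  0    0     0    0     1 ]
ρ2 ← ρ2 + 1/2·ρ4
  [ 1  2  3/2  -1/2  5/2  -3/2 ]
  [ 0  0    1     0    4     0 ]
  [ 0  0    0     1   -1     0 ]
  [ 0  0    0     0    0     1 ]
ρ1 ← ρ1 + 3/2·ρ4
  [ 1  2  3/2  -1/2  5/2  0 ]
  [ 0  0    1     0    4  0 ]
  [ 0  0    0     1   -1  0 ]
  [ 0  0    0     0    0  1 ]
ρ1 ← ρ1 + 1/2·ρ3
  [ 1  2  3/2  0   2  0 ]
  [ 0  0    1  0   4  0 ]
  [ 0  0    0  1  -1  0 ]
  [ 0  0    0  0   0  1 ]
ρ1 ← ρ1 − 3/2·ρ2
  [ 1  2  0  0  -4  0 ]
  [ 0  0  1  0   4  0 ]
  [ 0  0  0  1  -1  0 ]
  [ 0  0  0  0   0  1 ]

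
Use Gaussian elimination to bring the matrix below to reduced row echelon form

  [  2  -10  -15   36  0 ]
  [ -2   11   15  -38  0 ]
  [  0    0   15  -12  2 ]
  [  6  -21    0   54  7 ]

[[1, 0, 0, 2, 0], [0, 1, 0, -2, 0], [0, 0, 1, -4/5, 0], [0, 0, 0, 0, 1]]

r1 → 1/2·r1
r2 → r2 + 2·r1
r4 → r4 − 6·r1
r4 → r4 − 9·r2
r3 → 1/15·r3
r4 → r4 − 45·r3
r3 → r3 − 2/15·r4
r1 → r1 + 15/2·r3
r1 → r1 + 5·r2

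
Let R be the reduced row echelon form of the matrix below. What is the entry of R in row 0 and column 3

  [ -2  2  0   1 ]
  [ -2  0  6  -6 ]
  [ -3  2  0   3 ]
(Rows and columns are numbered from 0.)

R1 ← -1/2·R1
R2 ← R2 + 2·R1
R3 ← R3 + 3·R1
R2 ← -1/2·R2
R3 ← R3 + R2
R3 ← -1/3·R3
R2 ← R2 + 3·R3
R1 ← R1 + R2

-2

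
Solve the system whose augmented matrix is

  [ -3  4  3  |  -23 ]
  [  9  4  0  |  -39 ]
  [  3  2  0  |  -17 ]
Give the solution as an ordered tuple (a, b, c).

(-5/3, -6, -4/3)

R1 := -1/3·R1
  [ 1  -4/3  -1  |  23/3 ]
  [ 9     4   0  |   -39 ]
  [ 3     2   0  |   -17 ]
R2 := R2 − 9·R1
  [ 1  -4/3  -1  |  23/3 ]
  [ 0    16   9  |  -108 ]
  [ 3     2   0  |   -17 ]
R3 := R3 − 3·R1
  [ 1  -4/3  -1  |  23/3 ]
  [ 0    16   9  |  -108 ]
  [ 0     6   3  |   -40 ]
R2 := 1/16·R2
  [ 1  -4/3    -1  |   23/3 ]
  [ 0     1  9/16  |  -27/4 ]
  [ 0     6     3  |    -40 ]
R3 := R3 − 6·R2
  [ 1  -4/3    -1  |   23/3 ]
  [ 0     1  9/16  |  -27/4 ]
  [ 0     0  -3/8  |    1/2 ]
R3 := -8/3·R3
  [ 1  -4/3    -1  |   23/3 ]
  [ 0     1  9/16  |  -27/4 ]
  [ 0     0     1  |   -4/3 ]
R2 := R2 − 9/16·R3
  [ 1  -4/3  -1  |  23/3 ]
  [ 0     1   0  |    -6 ]
  [ 0     0   1  |  -4/3 ]
R1 := R1 + R3
  [ 1  -4/3  0  |  19/3 ]
  [ 0     1  0  |    -6 ]
  [ 0     0  1  |  -4/3 ]
R1 := R1 + 4/3·R2
  [ 1  0  0  |  -5/3 ]
  [ 0  1  0  |    -6 ]
  [ 0  0  1  |  -4/3 ]
Reading off the last column: a = -5/3, b = -6, c = -4/3.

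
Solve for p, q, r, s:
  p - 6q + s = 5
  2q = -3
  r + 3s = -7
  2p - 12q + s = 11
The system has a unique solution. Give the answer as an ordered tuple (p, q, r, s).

Form the augmented matrix and row-reduce:
  [ 1   -6  0  1  |   5 ]
  [ 0    2  0  0  |  -3 ]
  [ 0    0  1  3  |  -7 ]
  [ 2  -12  0  1  |  11 ]
Subtract 2 times r1 from r4.
  [ 1  -6  0   1  |   5 ]
  [ 0   2  0   0  |  -3 ]
  [ 0   0  1   3  |  -7 ]
  [ 0   0  0  -1  |   1 ]
Multiply r2 by 1/2.
  [ 1  -6  0   1  |     5 ]
  [ 0   1  0   0  |  -3/2 ]
  [ 0   0  1   3  |    -7 ]
  [ 0   0  0  -1  |     1 ]
Multiply r4 by -1.
  [ 1  -6  0  1  |     5 ]
  [ 0   1  0  0  |  -3/2 ]
  [ 0   0  1  3  |    -7 ]
  [ 0   0  0  1  |    -1 ]
Subtract 3 times r4 from r3.
  [ 1  -6  0  1  |     5 ]
  [ 0   1  0  0  |  -3/2 ]
  [ 0   0  1  0  |    -4 ]
  [ 0   0  0  1  |    -1 ]
Subtract r4 from r1.
  [ 1  -6  0  0  |     6 ]
  [ 0   1  0  0  |  -3/2 ]
  [ 0   0  1  0  |    -4 ]
  [ 0   0  0  1  |    -1 ]
Add 6 times r2 to r1.
  [ 1  0  0  0  |    -3 ]
  [ 0  1  0  0  |  -3/2 ]
  [ 0  0  1  0  |    -4 ]
  [ 0  0  0  1  |    -1 ]
Reading off the last column: p = -3, q = -3/2, r = -4, s = -1.

(-3, -3/2, -4, -1)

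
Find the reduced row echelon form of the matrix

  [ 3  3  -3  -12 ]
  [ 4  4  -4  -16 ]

[[1, 1, -1, -4], [0, 0, 0, 0]]

Multiply R1 by 1/3.
  [ 1  1  -1   -4 ]
  [ 4  4  -4  -16 ]
Subtract 4 times R1 from R2.
  [ 1  1  -1  -4 ]
  [ 0  0   0   0 ]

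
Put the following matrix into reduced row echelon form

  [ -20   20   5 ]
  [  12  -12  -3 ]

r1 ← -1/20·r1
r2 ← r2 − 12·r1

[[1, -1, -1/4], [0, 0, 0]]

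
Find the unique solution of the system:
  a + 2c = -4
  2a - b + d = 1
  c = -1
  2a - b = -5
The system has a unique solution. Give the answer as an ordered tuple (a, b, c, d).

Form the augmented matrix and row-reduce:
  [ 1   0  2  0  |  -4 ]
  [ 2  -1  0  1  |   1 ]
  [ 0   0  1  0  |  -1 ]
  [ 2  -1  0  0  |  -5 ]
Subtract 2 times ρ1 from ρ2.
  [ 1   0   2  0  |  -4 ]
  [ 0  -1  -4  1  |   9 ]
  [ 0   0   1  0  |  -1 ]
  [ 2  -1   0  0  |  -5 ]
Subtract 2 times ρ1 from ρ4.
  [ 1   0   2  0  |  -4 ]
  [ 0  -1  -4  1  |   9 ]
  [ 0   0   1  0  |  -1 ]
  [ 0  -1  -4  0  |   3 ]
Multiply ρ2 by -1.
  [ 1   0   2   0  |  -4 ]
  [ 0   1   4  -1  |  -9 ]
  [ 0   0   1   0  |  -1 ]
  [ 0  -1  -4   0  |   3 ]
Add ρ2 to ρ4.
  [ 1  0  2   0  |  -4 ]
  [ 0  1  4  -1  |  -9 ]
  [ 0  0  1   0  |  -1 ]
  [ 0  0  0  -1  |  -6 ]
Multiply ρ4 by -1.
  [ 1  0  2   0  |  -4 ]
  [ 0  1  4  -1  |  -9 ]
  [ 0  0  1   0  |  -1 ]
  [ 0  0  0   1  |   6 ]
Add ρ4 to ρ2.
  [ 1  0  2  0  |  -4 ]
  [ 0  1  4  0  |  -3 ]
  [ 0  0  1  0  |  -1 ]
  [ 0  0  0  1  |   6 ]
Subtract 4 times ρ3 from ρ2.
  [ 1  0  2  0  |  -4 ]
  [ 0  1  0  0  |   1 ]
  [ 0  0  1  0  |  -1 ]
  [ 0  0  0  1  |   6 ]
Subtract 2 times ρ3 from ρ1.
  [ 1  0  0  0  |  -2 ]
  [ 0  1  0  0  |   1 ]
  [ 0  0  1  0  |  -1 ]
  [ 0  0  0  1  |   6 ]
Reading off the last column: a = -2, b = 1, c = -1, d = 6.

(-2, 1, -1, 6)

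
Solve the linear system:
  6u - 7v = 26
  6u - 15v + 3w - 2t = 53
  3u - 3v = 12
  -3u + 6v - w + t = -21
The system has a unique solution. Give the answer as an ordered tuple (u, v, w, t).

(2, -2, 5, 2)

Form the augmented matrix and row-reduce:
  [  6   -7   0   0  |   26 ]
  [  6  -15   3  -2  |   53 ]
  [  3   -3   0   0  |   12 ]
  [ -3    6  -1   1  |  -21 ]
R1 := 1/6·R1
  [  1  -7/6   0   0  |  13/3 ]
  [  6   -15   3  -2  |    53 ]
  [  3    -3   0   0  |    12 ]
  [ -3     6  -1   1  |   -21 ]
R2 := R2 − 6·R1
  [  1  -7/6   0   0  |  13/3 ]
  [  0    -8   3  -2  |    27 ]
  [  3    -3   0   0  |    12 ]
  [ -3     6  -1   1  |   -21 ]
R3 := R3 − 3·R1
  [  1  -7/6   0   0  |  13/3 ]
  [  0    -8   3  -2  |    27 ]
  [  0   1/2   0   0  |    -1 ]
  [ -3     6  -1   1  |   -21 ]
R4 := R4 + 3·R1
  [ 1  -7/6   0   0  |  13/3 ]
  [ 0    -8   3  -2  |    27 ]
  [ 0   1/2   0   0  |    -1 ]
  [ 0   5/2  -1   1  |    -8 ]
R2 := -1/8·R2
  [ 1  -7/6     0    0  |   13/3 ]
  [ 0     1  -3/8  1/4  |  -27/8 ]
  [ 0   1/2     0    0  |     -1 ]
  [ 0   5/2    -1    1  |     -8 ]
R3 := R3 − 1/2·R2
  [ 1  -7/6     0     0  |   13/3 ]
  [ 0     1  -3/8   1/4  |  -27/8 ]
  [ 0     0  3/16  -1/8  |  11/16 ]
  [ 0   5/2    -1     1  |     -8 ]
R4 := R4 − 5/2·R2
  [ 1  -7/6      0     0  |   13/3 ]
  [ 0     1   -3/8   1/4  |  -27/8 ]
  [ 0     0   3/16  -1/8  |  11/16 ]
  [ 0     0  -1/16   3/8  |   7/16 ]
R3 := 16/3·R3
  [ 1  -7/6      0     0  |   13/3 ]
  [ 0     1   -3/8   1/4  |  -27/8 ]
  [ 0     0      1  -2/3  |   11/3 ]
  [ 0     0  -1/16   3/8  |   7/16 ]
R4 := R4 + 1/16·R3
  [ 1  -7/6     0     0  |   13/3 ]
  [ 0     1  -3/8   1/4  |  -27/8 ]
  [ 0     0     1  -2/3  |   11/3 ]
  [ 0     0     0   1/3  |    2/3 ]
R4 := 3·R4
  [ 1  -7/6     0     0  |   13/3 ]
  [ 0     1  -3/8   1/4  |  -27/8 ]
  [ 0     0     1  -2/3  |   11/3 ]
  [ 0     0     0     1  |      2 ]
R3 := R3 + 2/3·R4
  [ 1  -7/6     0    0  |   13/3 ]
  [ 0     1  -3/8  1/4  |  -27/8 ]
  [ 0     0     1    0  |      5 ]
  [ 0     0     0    1  |      2 ]
R2 := R2 − 1/4·R4
  [ 1  -7/6     0  0  |   13/3 ]
  [ 0     1  -3/8  0  |  -31/8 ]
  [ 0     0     1  0  |      5 ]
  [ 0     0     0  1  |      2 ]
R2 := R2 + 3/8·R3
  [ 1  -7/6  0  0  |  13/3 ]
  [ 0     1  0  0  |    -2 ]
  [ 0     0  1  0  |     5 ]
  [ 0     0  0  1  |     2 ]
R1 := R1 + 7/6·R2
  [ 1  0  0  0  |   2 ]
  [ 0  1  0  0  |  -2 ]
  [ 0  0  1  0  |   5 ]
  [ 0  0  0  1  |   2 ]
Reading off the last column: u = 2, v = -2, w = 5, t = 2.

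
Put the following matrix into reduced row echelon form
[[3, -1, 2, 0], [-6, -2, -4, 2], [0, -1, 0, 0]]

R1 -> 1/3·R1
  [  1  -1/3  2/3  0 ]
  [ -6    -2   -4  2 ]
  [  0    -1    0  0 ]
R2 -> R2 + 6·R1
  [ 1  -1/3  2/3  0 ]
  [ 0    -4    0  2 ]
  [ 0    -1    0  0 ]
R2 -> -1/4·R2
  [ 1  -1/3  2/3     0 ]
  [ 0     1    0  -1/2 ]
  [ 0    -1    0     0 ]
R3 -> R3 + R2
  [ 1  -1/3  2/3     0 ]
  [ 0     1    0  -1/2 ]
  [ 0     0    0  -1/2 ]
R3 -> -2·R3
  [ 1  -1/3  2/3     0 ]
  [ 0     1    0  -1/2 ]
  [ 0     0    0     1 ]
R2 -> R2 + 1/2·R3
  [ 1  -1/3  2/3  0 ]
  [ 0     1    0  0 ]
  [ 0     0    0  1 ]
R1 -> R1 + 1/3·R2
  [ 1  0  2/3  0 ]
  [ 0  1    0  0 ]
  [ 0  0    0  1 ]

[[1, 0, 2/3, 0], [0, 1, 0, 0], [0, 0, 0, 1]]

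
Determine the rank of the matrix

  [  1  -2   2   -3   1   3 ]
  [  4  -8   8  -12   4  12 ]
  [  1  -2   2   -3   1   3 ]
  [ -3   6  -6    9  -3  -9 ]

rank = 1

ρ2 := ρ2 − 4·ρ1
  [  1  -2   2  -3   1   3 ]
  [  0   0   0   0   0   0 ]
  [  1  -2   2  -3   1   3 ]
  [ -3   6  -6   9  -3  -9 ]
ρ3 := ρ3 − ρ1
  [  1  -2   2  -3   1   3 ]
  [  0   0   0   0   0   0 ]
  [  0   0   0   0   0   0 ]
  [ -3   6  -6   9  -3  -9 ]
ρ4 := ρ4 + 3·ρ1
  [ 1  -2  2  -3  1  3 ]
  [ 0   0  0   0  0  0 ]
  [ 0   0  0   0  0  0 ]
  [ 0   0  0   0  0  0 ]
The reduced form has 1 nonzero row.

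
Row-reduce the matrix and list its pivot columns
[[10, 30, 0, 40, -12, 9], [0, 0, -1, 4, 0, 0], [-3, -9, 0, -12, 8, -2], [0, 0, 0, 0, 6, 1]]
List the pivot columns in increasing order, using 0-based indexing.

ρ1 := 1/10·ρ1
  [  1   3   0    4  -6/5  9/10 ]
  [  0   0  -1    4     0     0 ]
  [ -3  -9   0  -12     8    -2 ]
  [  0   0   0    0     6     1 ]
ρ3 := ρ3 + 3·ρ1
  [ 1  3   0  4  -6/5  9/10 ]
  [ 0  0  -1  4     0     0 ]
  [ 0  0   0  0  22/5  7/10 ]
  [ 0  0   0  0     6     1 ]
ρ2 := -1·ρ2
  [ 1  3  0   4  -6/5  9/10 ]
  [ 0  0  1  -4     0     0 ]
  [ 0  0  0   0  22/5  7/10 ]
  [ 0  0  0   0     6     1 ]
ρ3 := 5/22·ρ3
  [ 1  3  0   4  -6/5  9/10 ]
  [ 0  0  1  -4     0     0 ]
  [ 0  0  0   0     1  7/44 ]
  [ 0  0  0   0     6     1 ]
ρ4 := ρ4 − 6·ρ3
  [ 1  3  0   4  -6/5  9/10 ]
  [ 0  0  1  -4     0     0 ]
  [ 0  0  0   0     1  7/44 ]
  [ 0  0  0   0     0  1/22 ]
ρ4 := 22·ρ4
  [ 1  3  0   4  -6/5  9/10 ]
  [ 0  0  1  -4     0     0 ]
  [ 0  0  0   0     1  7/44 ]
  [ 0  0  0   0     0     1 ]
ρ3 := ρ3 − 7/44·ρ4
  [ 1  3  0   4  -6/5  9/10 ]
  [ 0  0  1  -4     0     0 ]
  [ 0  0  0   0     1     0 ]
  [ 0  0  0   0     0     1 ]
ρ1 := ρ1 − 9/10·ρ4
  [ 1  3  0   4  -6/5  0 ]
  [ 0  0  1  -4     0  0 ]
  [ 0  0  0   0     1  0 ]
  [ 0  0  0   0     0  1 ]
ρ1 := ρ1 + 6/5·ρ3
  [ 1  3  0   4  0  0 ]
  [ 0  0  1  -4  0  0 ]
  [ 0  0  0   0  1  0 ]
  [ 0  0  0   0  0  1 ]
Pivot columns are the columns containing a leading 1.

0, 2, 4, 5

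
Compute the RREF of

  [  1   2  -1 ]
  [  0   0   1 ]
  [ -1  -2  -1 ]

[[1, 2, 0], [0, 0, 1], [0, 0, 0]]

Add R1 to R3.
  [ 1  2  -1 ]
  [ 0  0   1 ]
  [ 0  0  -2 ]
Add 2 times R2 to R3.
  [ 1  2  -1 ]
  [ 0  0   1 ]
  [ 0  0   0 ]
Add R2 to R1.
  [ 1  2  0 ]
  [ 0  0  1 ]
  [ 0  0  0 ]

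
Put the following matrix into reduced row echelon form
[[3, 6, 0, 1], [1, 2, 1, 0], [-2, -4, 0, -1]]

[[1, 2, 0, 0], [0, 0, 1, 0], [0, 0, 0, 1]]

ρ1 -> 1/3·ρ1
  [  1   2  0  1/3 ]
  [  1   2  1    0 ]
  [ -2  -4  0   -1 ]
ρ2 -> ρ2 − ρ1
  [  1   2  0   1/3 ]
  [  0   0  1  -1/3 ]
  [ -2  -4  0    -1 ]
ρ3 -> ρ3 + 2·ρ1
  [ 1  2  0   1/3 ]
  [ 0  0  1  -1/3 ]
  [ 0  0  0  -1/3 ]
ρ3 -> -3·ρ3
  [ 1  2  0   1/3 ]
  [ 0  0  1  -1/3 ]
  [ 0  0  0     1 ]
ρ2 -> ρ2 + 1/3·ρ3
  [ 1  2  0  1/3 ]
  [ 0  0  1    0 ]
  [ 0  0  0    1 ]
ρ1 -> ρ1 − 1/3·ρ3
  [ 1  2  0  0 ]
  [ 0  0  1  0 ]
  [ 0  0  0  1 ]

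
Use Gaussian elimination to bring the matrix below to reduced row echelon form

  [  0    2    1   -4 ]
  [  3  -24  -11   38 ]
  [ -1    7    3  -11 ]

ρ1 ↔ ρ2
  [  3  -24  -11   38 ]
  [  0    2    1   -4 ]
  [ -1    7    3  -11 ]
ρ1 → 1/3·ρ1
  [  1  -8  -11/3  38/3 ]
  [  0   2      1    -4 ]
  [ -1   7      3   -11 ]
ρ3 → ρ3 + ρ1
  [ 1  -8  -11/3  38/3 ]
  [ 0   2      1    -4 ]
  [ 0  -1   -2/3   5/3 ]
ρ2 → 1/2·ρ2
  [ 1  -8  -11/3  38/3 ]
  [ 0   1    1/2    -2 ]
  [ 0  -1   -2/3   5/3 ]
ρ3 → ρ3 + ρ2
  [ 1  -8  -11/3  38/3 ]
  [ 0   1    1/2    -2 ]
  [ 0   0   -1/6  -1/3 ]
ρ3 → -6·ρ3
  [ 1  -8  -11/3  38/3 ]
  [ 0   1    1/2    -2 ]
  [ 0   0      1     2 ]
ρ2 → ρ2 − 1/2·ρ3
  [ 1  -8  -11/3  38/3 ]
  [ 0   1      0    -3 ]
  [ 0   0      1     2 ]
ρ1 → ρ1 + 11/3·ρ3
  [ 1  -8  0  20 ]
  [ 0   1  0  -3 ]
  [ 0   0  1   2 ]
ρ1 → ρ1 + 8·ρ2
  [ 1  0  0  -4 ]
  [ 0  1  0  -3 ]
  [ 0  0  1   2 ]

[[1, 0, 0, -4], [0, 1, 0, -3], [0, 0, 1, 2]]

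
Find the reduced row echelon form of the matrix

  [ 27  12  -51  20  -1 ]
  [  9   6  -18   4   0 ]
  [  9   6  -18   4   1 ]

[[1, 0, -5/3, 4/3, 0], [0, 1, -1/2, -4/3, 0], [0, 0, 0, 0, 1]]

r1 ← 1/27·r1
  [ 1  4/9  -17/9  20/27  -1/27 ]
  [ 9    6    -18      4      0 ]
  [ 9    6    -18      4      1 ]
r2 ← r2 − 9·r1
  [ 1  4/9  -17/9  20/27  -1/27 ]
  [ 0    2     -1   -8/3    1/3 ]
  [ 9    6    -18      4      1 ]
r3 ← r3 − 9·r1
  [ 1  4/9  -17/9  20/27  -1/27 ]
  [ 0    2     -1   -8/3    1/3 ]
  [ 0    2     -1   -8/3    4/3 ]
r2 ← 1/2·r2
  [ 1  4/9  -17/9  20/27  -1/27 ]
  [ 0    1   -1/2   -4/3    1/6 ]
  [ 0    2     -1   -8/3    4/3 ]
r3 ← r3 − 2·r2
  [ 1  4/9  -17/9  20/27  -1/27 ]
  [ 0    1   -1/2   -4/3    1/6 ]
  [ 0    0      0      0      1 ]
r2 ← r2 − 1/6·r3
  [ 1  4/9  -17/9  20/27  -1/27 ]
  [ 0    1   -1/2   -4/3      0 ]
  [ 0    0      0      0      1 ]
r1 ← r1 + 1/27·r3
  [ 1  4/9  -17/9  20/27  0 ]
  [ 0    1   -1/2   -4/3  0 ]
  [ 0    0      0      0  1 ]
r1 ← r1 − 4/9·r2
  [ 1  0  -5/3   4/3  0 ]
  [ 0  1  -1/2  -4/3  0 ]
  [ 0  0     0     0  1 ]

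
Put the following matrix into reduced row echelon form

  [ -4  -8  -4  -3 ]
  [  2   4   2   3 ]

[[1, 2, 1, 0], [0, 0, 0, 1]]

r1 ← -1/4·r1
  [ 1  2  1  3/4 ]
  [ 2  4  2    3 ]
r2 ← r2 − 2·r1
  [ 1  2  1  3/4 ]
  [ 0  0  0  3/2 ]
r2 ← 2/3·r2
  [ 1  2  1  3/4 ]
  [ 0  0  0    1 ]
r1 ← r1 − 3/4·r2
  [ 1  2  1  0 ]
  [ 0  0  0  1 ]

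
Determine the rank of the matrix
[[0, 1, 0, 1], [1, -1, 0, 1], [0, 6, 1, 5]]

rank = 3

r1 <=> r2
  [ 1  -1  0  1 ]
  [ 0   1  0  1 ]
  [ 0   6  1  5 ]
r3 := r3 − 6·r2
  [ 1  -1  0   1 ]
  [ 0   1  0   1 ]
  [ 0   0  1  -1 ]
r1 := r1 + r2
  [ 1  0  0   2 ]
  [ 0  1  0   1 ]
  [ 0  0  1  -1 ]
The reduced form has 3 nonzero rows.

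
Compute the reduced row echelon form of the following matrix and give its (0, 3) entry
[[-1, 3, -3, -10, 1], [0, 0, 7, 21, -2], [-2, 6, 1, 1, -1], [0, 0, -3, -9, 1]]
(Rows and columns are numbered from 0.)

1

ρ1 ← -1·ρ1
  [  1  -3   3  10  -1 ]
  [  0   0   7  21  -2 ]
  [ -2   6   1   1  -1 ]
  [  0   0  -3  -9   1 ]
ρ3 ← ρ3 + 2·ρ1
  [ 1  -3   3  10  -1 ]
  [ 0   0   7  21  -2 ]
  [ 0   0   7  21  -3 ]
  [ 0   0  -3  -9   1 ]
ρ2 ← 1/7·ρ2
  [ 1  -3   3  10    -1 ]
  [ 0   0   1   3  -2/7 ]
  [ 0   0   7  21    -3 ]
  [ 0   0  -3  -9     1 ]
ρ3 ← ρ3 − 7·ρ2
  [ 1  -3   3  10    -1 ]
  [ 0   0   1   3  -2/7 ]
  [ 0   0   0   0    -1 ]
  [ 0   0  -3  -9     1 ]
ρ4 ← ρ4 + 3·ρ2
  [ 1  -3  3  10    -1 ]
  [ 0   0  1   3  -2/7 ]
  [ 0   0  0   0    -1 ]
  [ 0   0  0   0   1/7 ]
ρ3 ← -1·ρ3
  [ 1  -3  3  10    -1 ]
  [ 0   0  1   3  -2/7 ]
  [ 0   0  0   0     1 ]
  [ 0   0  0   0   1/7 ]
ρ4 ← ρ4 − 1/7·ρ3
  [ 1  -3  3  10    -1 ]
  [ 0   0  1   3  -2/7 ]
  [ 0   0  0   0     1 ]
  [ 0   0  0   0     0 ]
ρ2 ← ρ2 + 2/7·ρ3
  [ 1  -3  3  10  -1 ]
  [ 0   0  1   3   0 ]
  [ 0   0  0   0   1 ]
  [ 0   0  0   0   0 ]
ρ1 ← ρ1 + ρ3
  [ 1  -3  3  10  0 ]
  [ 0   0  1   3  0 ]
  [ 0   0  0   0  1 ]
  [ 0   0  0   0  0 ]
ρ1 ← ρ1 − 3·ρ2
  [ 1  -3  0  1  0 ]
  [ 0   0  1  3  0 ]
  [ 0   0  0  0  1 ]
  [ 0   0  0  0  0 ]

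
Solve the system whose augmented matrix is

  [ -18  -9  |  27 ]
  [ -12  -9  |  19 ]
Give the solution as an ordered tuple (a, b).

ρ1 -> -1/18·ρ1
  [   1  1/2  |  -3/2 ]
  [ -12   -9  |    19 ]
ρ2 -> ρ2 + 12·ρ1
  [ 1  1/2  |  -3/2 ]
  [ 0   -3  |     1 ]
ρ2 -> -1/3·ρ2
  [ 1  1/2  |  -3/2 ]
  [ 0    1  |  -1/3 ]
ρ1 -> ρ1 − 1/2·ρ2
  [ 1  0  |  -4/3 ]
  [ 0  1  |  -1/3 ]
Reading off the last column: a = -4/3, b = -1/3.

(-4/3, -1/3)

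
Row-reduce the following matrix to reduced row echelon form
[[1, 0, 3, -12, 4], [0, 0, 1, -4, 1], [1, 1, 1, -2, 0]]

[[1, 0, 0, 0, 1], [0, 1, 0, 2, -2], [0, 0, 1, -4, 1]]

Subtract ρ1 from ρ3.
Swap ρ2 and ρ3.
Add 2 times ρ3 to ρ2.
Subtract 3 times ρ3 from ρ1.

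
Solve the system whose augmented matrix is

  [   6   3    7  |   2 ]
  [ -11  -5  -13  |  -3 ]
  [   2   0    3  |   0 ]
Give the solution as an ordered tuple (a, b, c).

(-3, 2, 2)

R1 -> 1/6·R1
  [   1  1/2  7/6  |  1/3 ]
  [ -11   -5  -13  |   -3 ]
  [   2    0    3  |    0 ]
R2 -> R2 + 11·R1
  [ 1  1/2   7/6  |  1/3 ]
  [ 0  1/2  -1/6  |  2/3 ]
  [ 2    0     3  |    0 ]
R3 -> R3 − 2·R1
  [ 1  1/2   7/6  |   1/3 ]
  [ 0  1/2  -1/6  |   2/3 ]
  [ 0   -1   2/3  |  -2/3 ]
R2 -> 2·R2
  [ 1  1/2   7/6  |   1/3 ]
  [ 0    1  -1/3  |   4/3 ]
  [ 0   -1   2/3  |  -2/3 ]
R3 -> R3 + R2
  [ 1  1/2   7/6  |  1/3 ]
  [ 0    1  -1/3  |  4/3 ]
  [ 0    0   1/3  |  2/3 ]
R3 -> 3·R3
  [ 1  1/2   7/6  |  1/3 ]
  [ 0    1  -1/3  |  4/3 ]
  [ 0    0     1  |    2 ]
R2 -> R2 + 1/3·R3
  [ 1  1/2  7/6  |  1/3 ]
  [ 0    1    0  |    2 ]
  [ 0    0    1  |    2 ]
R1 -> R1 − 7/6·R3
  [ 1  1/2  0  |  -2 ]
  [ 0    1  0  |   2 ]
  [ 0    0  1  |   2 ]
R1 -> R1 − 1/2·R2
  [ 1  0  0  |  -3 ]
  [ 0  1  0  |   2 ]
  [ 0  0  1  |   2 ]
Reading off the last column: a = -3, b = 2, c = 2.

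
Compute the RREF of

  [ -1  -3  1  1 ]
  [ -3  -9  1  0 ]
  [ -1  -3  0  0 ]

[[1, 3, 0, 0], [0, 0, 1, 0], [0, 0, 0, 1]]

r1 ← -1·r1
  [  1   3  -1  -1 ]
  [ -3  -9   1   0 ]
  [ -1  -3   0   0 ]
r2 ← r2 + 3·r1
  [  1   3  -1  -1 ]
  [  0   0  -2  -3 ]
  [ -1  -3   0   0 ]
r3 ← r3 + r1
  [ 1  3  -1  -1 ]
  [ 0  0  -2  -3 ]
  [ 0  0  -1  -1 ]
r2 ← -1/2·r2
  [ 1  3  -1   -1 ]
  [ 0  0   1  3/2 ]
  [ 0  0  -1   -1 ]
r3 ← r3 + r2
  [ 1  3  -1   -1 ]
  [ 0  0   1  3/2 ]
  [ 0  0   0  1/2 ]
r3 ← 2·r3
  [ 1  3  -1   -1 ]
  [ 0  0   1  3/2 ]
  [ 0  0   0    1 ]
r2 ← r2 − 3/2·r3
  [ 1  3  -1  -1 ]
  [ 0  0   1   0 ]
  [ 0  0   0   1 ]
r1 ← r1 + r3
  [ 1  3  -1  0 ]
  [ 0  0   1  0 ]
  [ 0  0   0  1 ]
r1 ← r1 + r2
  [ 1  3  0  0 ]
  [ 0  0  1  0 ]
  [ 0  0  0  1 ]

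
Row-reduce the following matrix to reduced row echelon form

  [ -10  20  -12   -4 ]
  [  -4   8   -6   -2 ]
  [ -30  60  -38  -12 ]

Multiply ρ1 by -1/10.
  [   1  -2  6/5  2/5 ]
  [  -4   8   -6   -2 ]
  [ -30  60  -38  -12 ]
Add 4 times ρ1 to ρ2.
  [   1  -2   6/5   2/5 ]
  [   0   0  -6/5  -2/5 ]
  [ -30  60   -38   -12 ]
Add 30 times ρ1 to ρ3.
  [ 1  -2   6/5   2/5 ]
  [ 0   0  -6/5  -2/5 ]
  [ 0   0    -2     0 ]
Multiply ρ2 by -5/6.
  [ 1  -2  6/5  2/5 ]
  [ 0   0    1  1/3 ]
  [ 0   0   -2    0 ]
Add 2 times ρ2 to ρ3.
  [ 1  -2  6/5  2/5 ]
  [ 0   0    1  1/3 ]
  [ 0   0    0  2/3 ]
Multiply ρ3 by 3/2.
  [ 1  -2  6/5  2/5 ]
  [ 0   0    1  1/3 ]
  [ 0   0    0    1 ]
Subtract 1/3 times ρ3 from ρ2.
  [ 1  -2  6/5  2/5 ]
  [ 0   0    1    0 ]
  [ 0   0    0    1 ]
Subtract 2/5 times ρ3 from ρ1.
  [ 1  -2  6/5  0 ]
  [ 0   0    1  0 ]
  [ 0   0    0  1 ]
Subtract 6/5 times ρ2 from ρ1.
  [ 1  -2  0  0 ]
  [ 0   0  1  0 ]
  [ 0   0  0  1 ]

[[1, -2, 0, 0], [0, 0, 1, 0], [0, 0, 0, 1]]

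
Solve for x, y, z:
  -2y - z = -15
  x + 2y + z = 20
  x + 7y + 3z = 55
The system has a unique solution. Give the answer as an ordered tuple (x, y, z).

(5, 5, 5)

Form the augmented matrix and row-reduce:
  [ 0  -2  -1  |  -15 ]
  [ 1   2   1  |   20 ]
  [ 1   7   3  |   55 ]
R1 ↔ R2
  [ 1   2   1  |   20 ]
  [ 0  -2  -1  |  -15 ]
  [ 1   7   3  |   55 ]
R3 → R3 − R1
  [ 1   2   1  |   20 ]
  [ 0  -2  -1  |  -15 ]
  [ 0   5   2  |   35 ]
R2 → -1/2·R2
  [ 1  2    1  |    20 ]
  [ 0  1  1/2  |  15/2 ]
  [ 0  5    2  |    35 ]
R3 → R3 − 5·R2
  [ 1  2     1  |    20 ]
  [ 0  1   1/2  |  15/2 ]
  [ 0  0  -1/2  |  -5/2 ]
R3 → -2·R3
  [ 1  2    1  |    20 ]
  [ 0  1  1/2  |  15/2 ]
  [ 0  0    1  |     5 ]
R2 → R2 − 1/2·R3
  [ 1  2  1  |  20 ]
  [ 0  1  0  |   5 ]
  [ 0  0  1  |   5 ]
R1 → R1 − R3
  [ 1  2  0  |  15 ]
  [ 0  1  0  |   5 ]
  [ 0  0  1  |   5 ]
R1 → R1 − 2·R2
  [ 1  0  0  |  5 ]
  [ 0  1  0  |  5 ]
  [ 0  0  1  |  5 ]
Reading off the last column: x = 5, y = 5, z = 5.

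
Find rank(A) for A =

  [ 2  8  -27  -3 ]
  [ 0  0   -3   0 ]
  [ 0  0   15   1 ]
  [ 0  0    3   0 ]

rank = 3

Multiply R1 by 1/2.
  [ 1  4  -27/2  -3/2 ]
  [ 0  0     -3     0 ]
  [ 0  0     15     1 ]
  [ 0  0      3     0 ]
Multiply R2 by -1/3.
  [ 1  4  -27/2  -3/2 ]
  [ 0  0      1     0 ]
  [ 0  0     15     1 ]
  [ 0  0      3     0 ]
Subtract 15 times R2 from R3.
  [ 1  4  -27/2  -3/2 ]
  [ 0  0      1     0 ]
  [ 0  0      0     1 ]
  [ 0  0      3     0 ]
Subtract 3 times R2 from R4.
  [ 1  4  -27/2  -3/2 ]
  [ 0  0      1     0 ]
  [ 0  0      0     1 ]
  [ 0  0      0     0 ]
Add 3/2 times R3 to R1.
  [ 1  4  -27/2  0 ]
  [ 0  0      1  0 ]
  [ 0  0      0  1 ]
  [ 0  0      0  0 ]
Add 27/2 times R2 to R1.
  [ 1  4  0  0 ]
  [ 0  0  1  0 ]
  [ 0  0  0  1 ]
  [ 0  0  0  0 ]
The reduced form has 3 nonzero rows.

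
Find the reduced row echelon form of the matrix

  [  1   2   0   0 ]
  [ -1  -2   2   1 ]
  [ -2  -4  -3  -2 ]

R2 → R2 + R1
  [  1   2   0   0 ]
  [  0   0   2   1 ]
  [ -2  -4  -3  -2 ]
R3 → R3 + 2·R1
  [ 1  2   0   0 ]
  [ 0  0   2   1 ]
  [ 0  0  -3  -2 ]
R2 → 1/2·R2
  [ 1  2   0    0 ]
  [ 0  0   1  1/2 ]
  [ 0  0  -3   -2 ]
R3 → R3 + 3·R2
  [ 1  2  0     0 ]
  [ 0  0  1   1/2 ]
  [ 0  0  0  -1/2 ]
R3 → -2·R3
  [ 1  2  0    0 ]
  [ 0  0  1  1/2 ]
  [ 0  0  0    1 ]
R2 → R2 − 1/2·R3
  [ 1  2  0  0 ]
  [ 0  0  1  0 ]
  [ 0  0  0  1 ]

[[1, 2, 0, 0], [0, 0, 1, 0], [0, 0, 0, 1]]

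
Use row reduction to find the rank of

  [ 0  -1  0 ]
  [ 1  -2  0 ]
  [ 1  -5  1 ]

rank = 3

r1 <-> r2
  [ 1  -2  0 ]
  [ 0  -1  0 ]
  [ 1  -5  1 ]
r3 → r3 − r1
  [ 1  -2  0 ]
  [ 0  -1  0 ]
  [ 0  -3  1 ]
r2 → -1·r2
  [ 1  -2  0 ]
  [ 0   1  0 ]
  [ 0  -3  1 ]
r3 → r3 + 3·r2
  [ 1  -2  0 ]
  [ 0   1  0 ]
  [ 0   0  1 ]
r1 → r1 + 2·r2
  [ 1  0  0 ]
  [ 0  1  0 ]
  [ 0  0  1 ]
The reduced form has 3 nonzero rows.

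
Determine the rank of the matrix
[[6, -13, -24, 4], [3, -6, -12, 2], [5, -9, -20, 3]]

r1 ← 1/6·r1
r2 ← r2 − 3·r1
r3 ← r3 − 5·r1
r2 ← 2·r2
r3 ← r3 − 11/6·r2
r3 ← -3·r3
r1 ← r1 − 2/3·r3
r1 ← r1 + 13/6·r2
The reduced form has 3 nonzero rows.

rank = 3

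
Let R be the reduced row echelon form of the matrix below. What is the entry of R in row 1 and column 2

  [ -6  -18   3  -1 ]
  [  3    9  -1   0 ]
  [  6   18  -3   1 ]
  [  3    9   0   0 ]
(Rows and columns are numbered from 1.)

ρ1 -> -1/6·ρ1
ρ2 -> ρ2 − 3·ρ1
ρ3 -> ρ3 − 6·ρ1
ρ4 -> ρ4 − 3·ρ1
ρ2 -> 2·ρ2
ρ4 -> ρ4 − 3/2·ρ2
ρ3 <=> ρ4
ρ2 -> ρ2 + ρ3
ρ1 -> ρ1 − 1/6·ρ3
ρ1 -> ρ1 + 1/2·ρ2

3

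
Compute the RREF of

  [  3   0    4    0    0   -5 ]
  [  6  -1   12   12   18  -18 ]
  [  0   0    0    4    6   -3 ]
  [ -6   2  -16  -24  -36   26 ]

[[1, 0, 4/3, 0, 0, -5/3], [0, 1, -4, 0, 0, -1], [0, 0, 0, 1, 3/2, -3/4], [0, 0, 0, 0, 0, 0]]

R1 ← 1/3·R1
  [  1   0  4/3    0    0  -5/3 ]
  [  6  -1   12   12   18   -18 ]
  [  0   0    0    4    6    -3 ]
  [ -6   2  -16  -24  -36    26 ]
R2 ← R2 − 6·R1
  [  1   0  4/3    0    0  -5/3 ]
  [  0  -1    4   12   18    -8 ]
  [  0   0    0    4    6    -3 ]
  [ -6   2  -16  -24  -36    26 ]
R4 ← R4 + 6·R1
  [ 1   0  4/3    0    0  -5/3 ]
  [ 0  -1    4   12   18    -8 ]
  [ 0   0    0    4    6    -3 ]
  [ 0   2   -8  -24  -36    16 ]
R2 ← -1·R2
  [ 1  0  4/3    0    0  -5/3 ]
  [ 0  1   -4  -12  -18     8 ]
  [ 0  0    0    4    6    -3 ]
  [ 0  2   -8  -24  -36    16 ]
R4 ← R4 − 2·R2
  [ 1  0  4/3    0    0  -5/3 ]
  [ 0  1   -4  -12  -18     8 ]
  [ 0  0    0    4    6    -3 ]
  [ 0  0    0    0    0     0 ]
R3 ← 1/4·R3
  [ 1  0  4/3    0    0  -5/3 ]
  [ 0  1   -4  -12  -18     8 ]
  [ 0  0    0    1  3/2  -3/4 ]
  [ 0  0    0    0    0     0 ]
R2 ← R2 + 12·R3
  [ 1  0  4/3  0    0  -5/3 ]
  [ 0  1   -4  0    0    -1 ]
  [ 0  0    0  1  3/2  -3/4 ]
  [ 0  0    0  0    0     0 ]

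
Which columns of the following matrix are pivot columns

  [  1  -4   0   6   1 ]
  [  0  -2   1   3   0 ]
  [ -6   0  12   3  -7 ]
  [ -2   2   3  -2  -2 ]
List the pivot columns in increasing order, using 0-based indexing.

0, 1, 3, 4

Add 6 times R1 to R3.
  [  1   -4   0   6   1 ]
  [  0   -2   1   3   0 ]
  [  0  -24  12  39  -1 ]
  [ -2    2   3  -2  -2 ]
Add 2 times R1 to R4.
  [ 1   -4   0   6   1 ]
  [ 0   -2   1   3   0 ]
  [ 0  -24  12  39  -1 ]
  [ 0   -6   3  10   0 ]
Multiply R2 by -1/2.
  [ 1   -4     0     6   1 ]
  [ 0    1  -1/2  -3/2   0 ]
  [ 0  -24    12    39  -1 ]
  [ 0   -6     3    10   0 ]
Add 24 times R2 to R3.
  [ 1  -4     0     6   1 ]
  [ 0   1  -1/2  -3/2   0 ]
  [ 0   0     0     3  -1 ]
  [ 0  -6     3    10   0 ]
Add 6 times R2 to R4.
  [ 1  -4     0     6   1 ]
  [ 0   1  -1/2  -3/2   0 ]
  [ 0   0     0     3  -1 ]
  [ 0   0     0     1   0 ]
Multiply R3 by 1/3.
  [ 1  -4     0     6     1 ]
  [ 0   1  -1/2  -3/2     0 ]
  [ 0   0     0     1  -1/3 ]
  [ 0   0     0     1     0 ]
Subtract R3 from R4.
  [ 1  -4     0     6     1 ]
  [ 0   1  -1/2  -3/2     0 ]
  [ 0   0     0     1  -1/3 ]
  [ 0   0     0     0   1/3 ]
Multiply R4 by 3.
  [ 1  -4     0     6     1 ]
  [ 0   1  -1/2  -3/2     0 ]
  [ 0   0     0     1  -1/3 ]
  [ 0   0     0     0     1 ]
Add 1/3 times R4 to R3.
  [ 1  -4     0     6  1 ]
  [ 0   1  -1/2  -3/2  0 ]
  [ 0   0     0     1  0 ]
  [ 0   0     0     0  1 ]
Subtract R4 from R1.
  [ 1  -4     0     6  0 ]
  [ 0   1  -1/2  -3/2  0 ]
  [ 0   0     0     1  0 ]
  [ 0   0     0     0  1 ]
Add 3/2 times R3 to R2.
  [ 1  -4     0  6  0 ]
  [ 0   1  -1/2  0  0 ]
  [ 0   0     0  1  0 ]
  [ 0   0     0  0  1 ]
Subtract 6 times R3 from R1.
  [ 1  -4     0  0  0 ]
  [ 0   1  -1/2  0  0 ]
  [ 0   0     0  1  0 ]
  [ 0   0     0  0  1 ]
Add 4 times R2 to R1.
  [ 1  0    -2  0  0 ]
  [ 0  1  -1/2  0  0 ]
  [ 0  0     0  1  0 ]
  [ 0  0     0  0  1 ]
Pivot columns are the columns containing a leading 1.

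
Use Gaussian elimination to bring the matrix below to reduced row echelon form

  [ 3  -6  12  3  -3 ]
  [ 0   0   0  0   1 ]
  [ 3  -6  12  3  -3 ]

[[1, -2, 4, 1, 0], [0, 0, 0, 0, 1], [0, 0, 0, 0, 0]]

R1 := 1/3·R1
  [ 1  -2   4  1  -1 ]
  [ 0   0   0  0   1 ]
  [ 3  -6  12  3  -3 ]
R3 := R3 − 3·R1
  [ 1  -2  4  1  -1 ]
  [ 0   0  0  0   1 ]
  [ 0   0  0  0   0 ]
R1 := R1 + R2
  [ 1  -2  4  1  0 ]
  [ 0   0  0  0  1 ]
  [ 0   0  0  0  0 ]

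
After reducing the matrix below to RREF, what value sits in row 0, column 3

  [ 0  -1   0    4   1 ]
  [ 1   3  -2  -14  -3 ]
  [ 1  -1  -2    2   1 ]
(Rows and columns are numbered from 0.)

-2

R1 ↔ R2
R3 := R3 − R1
R2 := -1·R2
R3 := R3 + 4·R2
R1 := R1 − 3·R2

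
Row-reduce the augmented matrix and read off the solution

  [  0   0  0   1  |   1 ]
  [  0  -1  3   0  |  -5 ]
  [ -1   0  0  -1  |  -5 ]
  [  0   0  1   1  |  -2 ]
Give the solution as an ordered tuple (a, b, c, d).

ρ1 <-> ρ3
  [ -1   0  0  -1  |  -5 ]
  [  0  -1  3   0  |  -5 ]
  [  0   0  0   1  |   1 ]
  [  0   0  1   1  |  -2 ]
ρ1 ← -1·ρ1
  [ 1   0  0  1  |   5 ]
  [ 0  -1  3  0  |  -5 ]
  [ 0   0  0  1  |   1 ]
  [ 0   0  1  1  |  -2 ]
ρ2 ← -1·ρ2
  [ 1  0   0  1  |   5 ]
  [ 0  1  -3  0  |   5 ]
  [ 0  0   0  1  |   1 ]
  [ 0  0   1  1  |  -2 ]
ρ3 <-> ρ4
  [ 1  0   0  1  |   5 ]
  [ 0  1  -3  0  |   5 ]
  [ 0  0   1  1  |  -2 ]
  [ 0  0   0  1  |   1 ]
ρ3 ← ρ3 − ρ4
  [ 1  0   0  1  |   5 ]
  [ 0  1  -3  0  |   5 ]
  [ 0  0   1  0  |  -3 ]
  [ 0  0   0  1  |   1 ]
ρ1 ← ρ1 − ρ4
  [ 1  0   0  0  |   4 ]
  [ 0  1  -3  0  |   5 ]
  [ 0  0   1  0  |  -3 ]
  [ 0  0   0  1  |   1 ]
ρ2 ← ρ2 + 3·ρ3
  [ 1  0  0  0  |   4 ]
  [ 0  1  0  0  |  -4 ]
  [ 0  0  1  0  |  -3 ]
  [ 0  0  0  1  |   1 ]
Reading off the last column: a = 4, b = -4, c = -3, d = 1.

(4, -4, -3, 1)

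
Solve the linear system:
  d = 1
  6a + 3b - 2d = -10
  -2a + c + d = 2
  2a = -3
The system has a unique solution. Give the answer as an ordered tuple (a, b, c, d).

(-3/2, 1/3, -2, 1)

Form the augmented matrix and row-reduce:
  [  0  0  0   1  |    1 ]
  [  6  3  0  -2  |  -10 ]
  [ -2  0  1   1  |    2 ]
  [  2  0  0   0  |   -3 ]
ρ1 <=> ρ2
  [  6  3  0  -2  |  -10 ]
  [  0  0  0   1  |    1 ]
  [ -2  0  1   1  |    2 ]
  [  2  0  0   0  |   -3 ]
ρ1 ← 1/6·ρ1
  [  1  1/2  0  -1/3  |  -5/3 ]
  [  0    0  0     1  |     1 ]
  [ -2    0  1     1  |     2 ]
  [  2    0  0     0  |    -3 ]
ρ3 ← ρ3 + 2·ρ1
  [ 1  1/2  0  -1/3  |  -5/3 ]
  [ 0    0  0     1  |     1 ]
  [ 0    1  1   1/3  |  -4/3 ]
  [ 2    0  0     0  |    -3 ]
ρ4 ← ρ4 − 2·ρ1
  [ 1  1/2  0  -1/3  |  -5/3 ]
  [ 0    0  0     1  |     1 ]
  [ 0    1  1   1/3  |  -4/3 ]
  [ 0   -1  0   2/3  |   1/3 ]
ρ2 <=> ρ3
  [ 1  1/2  0  -1/3  |  -5/3 ]
  [ 0    1  1   1/3  |  -4/3 ]
  [ 0    0  0     1  |     1 ]
  [ 0   -1  0   2/3  |   1/3 ]
ρ4 ← ρ4 + ρ2
  [ 1  1/2  0  -1/3  |  -5/3 ]
  [ 0    1  1   1/3  |  -4/3 ]
  [ 0    0  0     1  |     1 ]
  [ 0    0  1     1  |    -1 ]
ρ3 <=> ρ4
  [ 1  1/2  0  -1/3  |  -5/3 ]
  [ 0    1  1   1/3  |  -4/3 ]
  [ 0    0  1     1  |    -1 ]
  [ 0    0  0     1  |     1 ]
ρ3 ← ρ3 − ρ4
  [ 1  1/2  0  -1/3  |  -5/3 ]
  [ 0    1  1   1/3  |  -4/3 ]
  [ 0    0  1     0  |    -2 ]
  [ 0    0  0     1  |     1 ]
ρ2 ← ρ2 − 1/3·ρ4
  [ 1  1/2  0  -1/3  |  -5/3 ]
  [ 0    1  1     0  |  -5/3 ]
  [ 0    0  1     0  |    -2 ]
  [ 0    0  0     1  |     1 ]
ρ1 ← ρ1 + 1/3·ρ4
  [ 1  1/2  0  0  |  -4/3 ]
  [ 0    1  1  0  |  -5/3 ]
  [ 0    0  1  0  |    -2 ]
  [ 0    0  0  1  |     1 ]
ρ2 ← ρ2 − ρ3
  [ 1  1/2  0  0  |  -4/3 ]
  [ 0    1  0  0  |   1/3 ]
  [ 0    0  1  0  |    -2 ]
  [ 0    0  0  1  |     1 ]
ρ1 ← ρ1 − 1/2·ρ2
  [ 1  0  0  0  |  -3/2 ]
  [ 0  1  0  0  |   1/3 ]
  [ 0  0  1  0  |    -2 ]
  [ 0  0  0  1  |     1 ]
Reading off the last column: a = -3/2, b = 1/3, c = -2, d = 1.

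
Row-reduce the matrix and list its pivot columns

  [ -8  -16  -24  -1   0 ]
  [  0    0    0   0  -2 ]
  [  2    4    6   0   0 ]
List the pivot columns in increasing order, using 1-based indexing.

ρ1 ← -1/8·ρ1
  [ 1  2  3  1/8   0 ]
  [ 0  0  0    0  -2 ]
  [ 2  4  6    0   0 ]
ρ3 ← ρ3 − 2·ρ1
  [ 1  2  3   1/8   0 ]
  [ 0  0  0     0  -2 ]
  [ 0  0  0  -1/4   0 ]
ρ2 <-> ρ3
  [ 1  2  3   1/8   0 ]
  [ 0  0  0  -1/4   0 ]
  [ 0  0  0     0  -2 ]
ρ2 ← -4·ρ2
  [ 1  2  3  1/8   0 ]
  [ 0  0  0    1   0 ]
  [ 0  0  0    0  -2 ]
ρ3 ← -1/2·ρ3
  [ 1  2  3  1/8  0 ]
  [ 0  0  0    1  0 ]
  [ 0  0  0    0  1 ]
ρ1 ← ρ1 − 1/8·ρ2
  [ 1  2  3  0  0 ]
  [ 0  0  0  1  0 ]
  [ 0  0  0  0  1 ]
Pivot columns are the columns containing a leading 1.

1, 4, 5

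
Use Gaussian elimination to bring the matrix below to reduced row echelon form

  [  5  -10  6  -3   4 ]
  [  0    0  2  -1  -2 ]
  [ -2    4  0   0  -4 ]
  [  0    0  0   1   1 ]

Multiply R1 by 1/5.
  [  1  -2  6/5  -3/5  4/5 ]
  [  0   0    2    -1   -2 ]
  [ -2   4    0     0   -4 ]
  [  0   0    0     1    1 ]
Add 2 times R1 to R3.
  [ 1  -2   6/5  -3/5    4/5 ]
  [ 0   0     2    -1     -2 ]
  [ 0   0  12/5  -6/5  -12/5 ]
  [ 0   0     0     1      1 ]
Multiply R2 by 1/2.
  [ 1  -2   6/5  -3/5    4/5 ]
  [ 0   0     1  -1/2     -1 ]
  [ 0   0  12/5  -6/5  -12/5 ]
  [ 0   0     0     1      1 ]
Subtract 12/5 times R2 from R3.
  [ 1  -2  6/5  -3/5  4/5 ]
  [ 0   0    1  -1/2   -1 ]
  [ 0   0    0     0    0 ]
  [ 0   0    0     1    1 ]
Swap R3 and R4.
  [ 1  -2  6/5  -3/5  4/5 ]
  [ 0   0    1  -1/2   -1 ]
  [ 0   0    0     1    1 ]
  [ 0   0    0     0    0 ]
Add 1/2 times R3 to R2.
  [ 1  -2  6/5  -3/5   4/5 ]
  [ 0   0    1     0  -1/2 ]
  [ 0   0    0     1     1 ]
  [ 0   0    0     0     0 ]
Add 3/5 times R3 to R1.
  [ 1  -2  6/5  0   7/5 ]
  [ 0   0    1  0  -1/2 ]
  [ 0   0    0  1     1 ]
  [ 0   0    0  0     0 ]
Subtract 6/5 times R2 from R1.
  [ 1  -2  0  0     2 ]
  [ 0   0  1  0  -1/2 ]
  [ 0   0  0  1     1 ]
  [ 0   0  0  0     0 ]

[[1, -2, 0, 0, 2], [0, 0, 1, 0, -1/2], [0, 0, 0, 1, 1], [0, 0, 0, 0, 0]]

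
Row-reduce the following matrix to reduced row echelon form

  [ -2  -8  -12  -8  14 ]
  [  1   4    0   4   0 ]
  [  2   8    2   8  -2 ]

R1 → -1/2·R1
R2 → R2 − R1
R3 → R3 − 2·R1
R2 → -1/6·R2
R3 → R3 + 10·R2
R3 → 3·R3
R2 → R2 + 7/6·R3
R1 → R1 + 7·R3
R1 → R1 − 6·R2

[[1, 4, 0, 4, 0], [0, 0, 1, 0, 0], [0, 0, 0, 0, 1]]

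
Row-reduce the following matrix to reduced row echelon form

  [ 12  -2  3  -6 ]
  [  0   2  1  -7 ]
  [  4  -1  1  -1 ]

R1 → 1/12·R1
  [ 1  -1/6  1/4  -1/2 ]
  [ 0     2    1    -7 ]
  [ 4    -1    1    -1 ]
R3 → R3 − 4·R1
  [ 1  -1/6  1/4  -1/2 ]
  [ 0     2    1    -7 ]
  [ 0  -1/3    0     1 ]
R2 → 1/2·R2
  [ 1  -1/6  1/4  -1/2 ]
  [ 0     1  1/2  -7/2 ]
  [ 0  -1/3    0     1 ]
R3 → R3 + 1/3·R2
  [ 1  -1/6  1/4  -1/2 ]
  [ 0     1  1/2  -7/2 ]
  [ 0     0  1/6  -1/6 ]
R3 → 6·R3
  [ 1  -1/6  1/4  -1/2 ]
  [ 0     1  1/2  -7/2 ]
  [ 0     0    1    -1 ]
R2 → R2 − 1/2·R3
  [ 1  -1/6  1/4  -1/2 ]
  [ 0     1    0    -3 ]
  [ 0     0    1    -1 ]
R1 → R1 − 1/4·R3
  [ 1  -1/6  0  -1/4 ]
  [ 0     1  0    -3 ]
  [ 0     0  1    -1 ]
R1 → R1 + 1/6·R2
  [ 1  0  0  -3/4 ]
  [ 0  1  0    -3 ]
  [ 0  0  1    -1 ]

[[1, 0, 0, -3/4], [0, 1, 0, -3], [0, 0, 1, -1]]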